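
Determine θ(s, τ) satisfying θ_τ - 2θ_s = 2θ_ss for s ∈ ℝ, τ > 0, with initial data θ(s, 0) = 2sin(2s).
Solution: Change to a moving frame: let η = s + 2τ, σ = τ and write θ(s,τ) = u(η,σ).
By the chain rule θ_τ = u_σ + 2u_η, θ_s = u_η, θ_ss = u_ηη.
Then θ_τ - 2θ_s = u_σ: the advection term cancels and the PDE becomes the heat equation u_σ = 2u_ηη on η ∈ ℝ.
Initial data: u(η,0) = θ(η,0) = 2sin(2η).
On η ∈ ℝ each mode satisfies (sin(nη))″ = -n² sin(nη), so exp(-2n²σ) sin(nη) solves the heat equation; by superposition u(η,σ) = Σ c_n exp(-2n²σ) sin(nη).
Reading off the coefficients: c_2=2, so u(η,σ) = 2exp(-8σ)sin(2η).
Substituting back η = s + 2τ, σ = τ: θ(s,τ) = u(s + 2τ, τ).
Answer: θ(s, τ) = 2exp(-8τ)sin(2s + 4τ)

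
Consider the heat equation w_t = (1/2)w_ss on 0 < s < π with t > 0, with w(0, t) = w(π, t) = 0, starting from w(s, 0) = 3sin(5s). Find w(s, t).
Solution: Using separation of variables w = X(s)T(t):
Eigenfunctions: sin(ns), n = 1, 2, 3, ...
General solution: w(s, t) = Σ c_n sin(ns) exp(-n² t/2)
Matching w(s,0) = 3sin(5s) term by term: c_5=3.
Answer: w(s, t) = 3exp(-25t/2)sin(5s)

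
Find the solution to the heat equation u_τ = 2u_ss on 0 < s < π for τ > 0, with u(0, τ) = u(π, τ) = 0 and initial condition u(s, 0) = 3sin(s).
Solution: Separating variables: u = Σ c_n exp(-2n²τ) sin(ns). From u(s,0) = 3sin(s): c_1=3.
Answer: u(s, τ) = 3exp(-2τ)sin(s)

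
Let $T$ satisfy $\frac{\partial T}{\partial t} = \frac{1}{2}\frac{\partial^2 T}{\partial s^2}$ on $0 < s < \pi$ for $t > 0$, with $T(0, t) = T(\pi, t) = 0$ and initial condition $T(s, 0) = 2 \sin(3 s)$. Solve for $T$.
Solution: Using separation of variables $T = X(s)G(t)$:
Eigenfunctions: $\sin(ns)$, $n = 1, 2, 3, \ldots$
General solution: $T(s, t) = \sum c_n \sin(ns) e^{-n^2 t/2}$
Matching $T(s,0) = 2 \sin(3 s)$ term by term: $c_3=2$.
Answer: $T(s, t) = 2 e^{-9 t/2} \sin(3 s)$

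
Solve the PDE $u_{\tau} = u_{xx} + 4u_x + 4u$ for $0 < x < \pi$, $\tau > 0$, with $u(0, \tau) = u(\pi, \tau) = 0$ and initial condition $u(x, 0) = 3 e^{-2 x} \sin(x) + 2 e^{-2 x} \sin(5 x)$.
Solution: Substitute $u = e^{-2x}w$.
Then $u_x = e^{-2x}(w_x - 2w)$, $u_{xx} = e^{-2x}(w_{xx} - 4w_x + 4w)$, $u_{\tau} = e^{-2x}w_{\tau}$; substituting and dividing by $e^{-2x}$, the lower-order terms cancel: $w_{\tau} = w_{xx}$ (standard heat equation).
Data for $w$: $w(x,0) = e^{2x}u(x,0) = 3 \sin(x) + 2 \sin(5 x)$. The boundary conditions carry over: $w(0,\tau) = w(\pi,\tau) = 0$.
Separating variables: $w = \sum c_n e^{-n^2\tau} \sin(nx)$. From $w(x,0) = 3 \sin(x) + 2 \sin(5 x)$: $c_1=3, c_5=2$.
So $w(x,\tau) = 3 e^{-\tau} \sin(x) + 2 e^{-25 \tau} \sin(5 x)$, and $u(x,\tau) = e^{-2x}w(x,\tau)$.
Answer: $u(x, \tau) = 3 e^{-\tau} e^{-2 x} \sin(x) + 2 e^{-25 \tau} e^{-2 x} \sin(5 x)$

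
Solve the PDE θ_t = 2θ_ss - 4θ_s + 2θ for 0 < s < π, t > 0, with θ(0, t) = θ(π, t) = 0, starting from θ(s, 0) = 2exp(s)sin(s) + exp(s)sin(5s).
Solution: Substitute θ = exp(s)u, i.e. u = exp(-s)θ.
By the product rule, θ_s = exp(s)(u_s + u), θ_ss = exp(s)(u_ss + 2u_s + u), θ_t = exp(s)u_t.
Substituting into the PDE and dividing by exp(s): u_t = 2(u_ss + 2u_s + u) - 4(u_s + u) + 2u.
The lower-order terms cancel, leaving the standard heat equation u_t = 2u_ss.
Initial data for u: u(s,0) = exp(-s)θ(s,0) = 2sin(s) + sin(5s). The boundary conditions carry over: u(0,t) = u(π,t) = 0.
Solve for u:
  Using separation of variables u = X(s)G(t):
  Eigenfunctions: sin(ns), n = 1, 2, 3, ...
  General solution: u(s, t) = Σ c_n sin(ns) exp(-2n² t)
  Matching u(s,0) = 2sin(s) + sin(5s) term by term: c_1=2, c_5=1.
Hence u(s,t) = 2exp(-2t)sin(s) + exp(-50t)sin(5s).
Transform back: θ(s,t) = exp(s)u(s,t).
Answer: θ(s, t) = 2exp(s)exp(-2t)sin(s) + exp(s)exp(-50t)sin(5s)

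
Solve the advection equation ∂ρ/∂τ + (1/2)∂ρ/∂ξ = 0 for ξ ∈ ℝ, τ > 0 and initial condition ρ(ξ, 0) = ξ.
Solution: By method of characteristics (waves move right with speed 1/2):
Along characteristics ξ - (1/2)τ = const, ρ is constant, so ρ(ξ,τ) = f(ξ - (1/2)τ) with f = ρ(·, 0).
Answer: ρ(ξ, τ) = ξ - (1/2)τ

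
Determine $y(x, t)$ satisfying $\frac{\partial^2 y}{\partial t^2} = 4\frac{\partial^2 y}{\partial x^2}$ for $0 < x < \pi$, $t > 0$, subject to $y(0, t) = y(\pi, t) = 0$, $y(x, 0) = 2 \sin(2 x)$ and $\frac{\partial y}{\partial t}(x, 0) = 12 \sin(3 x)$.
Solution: Separating variables: $y = \sum [A_n \cos(\omega_n t) + B_n \sin(\omega_n t)] \sin(nx)$, $\omega_n = 2n$. From ICs ($B_n$ = velocity coefficient / $\omega_n$): $A_2=2, B_3=2$.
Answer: $y(x, t) = 2 \sin(6 t) \sin(3 x) + 2 \sin(2 x) \cos(4 t)$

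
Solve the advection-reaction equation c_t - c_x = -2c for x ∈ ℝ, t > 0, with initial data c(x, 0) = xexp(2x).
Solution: Substitute c = exp(2x)u, i.e. u = exp(-2x)c.
By the product rule, c_x = exp(2x)(u_x + 2u), c_t = exp(2x)u_t.
Substituting into the PDE and dividing by exp(2x): u_t - (u_x + 2u) = -2u.
The lower-order terms cancel, leaving the standard advection equation u_t - u_x = 0.
Initial data for u: u(x,0) = exp(-2x)c(x,0) = x.
Solve for u:
  By method of characteristics (waves move left with speed 1):
  Along characteristics x + t = const, u is constant, so u(x,t) = f(x + t) with f = u(·, 0).
Hence u(x,t) = t + x.
Transform back: c(x,t) = exp(2x)u(x,t).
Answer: c(x, t) = texp(2x) + xexp(2x)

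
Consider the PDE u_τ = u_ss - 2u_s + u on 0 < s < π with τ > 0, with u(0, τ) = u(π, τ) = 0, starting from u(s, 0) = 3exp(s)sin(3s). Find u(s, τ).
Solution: Substitute u = exp(s)w.
Then u_s = exp(s)(w_s + w), u_ss = exp(s)(w_ss + 2w_s + w), u_τ = exp(s)w_τ; substituting and dividing by exp(s), the lower-order terms cancel: w_τ = w_ss (standard heat equation).
Data for w: w(s,0) = exp(-s)u(s,0) = 3sin(3s). The boundary conditions carry over: w(0,τ) = w(π,τ) = 0.
Separating variables: w = Σ c_n exp(-n²τ) sin(ns). From w(s,0) = 3sin(3s): c_3=3.
So w(s,τ) = 3exp(-9τ)sin(3s), and u(s,τ) = exp(s)w(s,τ).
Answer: u(s, τ) = 3exp(s)exp(-9τ)sin(3s)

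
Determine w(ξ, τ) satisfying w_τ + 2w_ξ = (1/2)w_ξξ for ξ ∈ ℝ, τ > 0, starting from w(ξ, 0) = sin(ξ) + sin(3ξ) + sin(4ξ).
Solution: Moving frame: η = ξ - 2τ, σ = τ, w = u(η,σ), so w_τ = u_σ - 2u_η and w_ξξ = u_ηη.
Hence w_τ + 2w_ξ = u_σ and the PDE becomes the heat equation u_σ = (1/2)u_ηη on η ∈ ℝ.
Initial data: u(η,0) = w(η,0) = sin(η) + sin(3η) + sin(4η). Each mode sin(nη) decays as exp(-n²σ/2) on ℝ, so u(η,σ) = Σ c_n exp(-n²σ/2) sin(nη) with c_1=1, c_3=1, c_4=1: u(η,σ) = exp(-8σ)sin(4η) + exp(-σ/2)sin(η) + exp(-9σ/2)sin(3η).
Substituting back: w(ξ,τ) = u(ξ - 2τ, τ).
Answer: w(ξ, τ) = exp(-8τ)sin(4ξ - 8τ) + exp(-τ/2)sin(ξ - 2τ) + exp(-9τ/2)sin(3ξ - 6τ)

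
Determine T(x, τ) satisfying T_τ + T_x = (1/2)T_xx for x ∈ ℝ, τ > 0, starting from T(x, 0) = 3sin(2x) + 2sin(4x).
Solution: Moving frame: η = x - τ, σ = τ, T = u(η,σ), so T_τ = u_σ - u_η and T_xx = u_ηη.
Hence T_τ + T_x = u_σ and the PDE becomes the heat equation u_σ = (1/2)u_ηη on η ∈ ℝ.
Initial data: u(η,0) = T(η,0) = 3sin(2η) + 2sin(4η). Each mode sin(nη) decays as exp(-n²σ/2) on ℝ, so u(η,σ) = Σ c_n exp(-n²σ/2) sin(nη) with c_2=3, c_4=2: u(η,σ) = 3exp(-2σ)sin(2η) + 2exp(-8σ)sin(4η).
Substituting back: T(x,τ) = u(x - τ, τ).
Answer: T(x, τ) = 3exp(-2τ)sin(2x - 2τ) + 2exp(-8τ)sin(4x - 4τ)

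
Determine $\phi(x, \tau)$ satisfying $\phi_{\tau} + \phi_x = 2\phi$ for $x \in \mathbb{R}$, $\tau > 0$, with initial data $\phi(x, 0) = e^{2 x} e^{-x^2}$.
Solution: Substitute $\phi = e^{2x}u$, i.e. $u = e^{-2x}\phi$.
By the product rule, $\phi_x = e^{2x}(u_x + 2u)$, $\phi_{\tau} = e^{2x}u_{\tau}$.
Substituting into the PDE and dividing by $e^{2x}$: $u_{\tau} + (u_x + 2u) = 2u$.
The lower-order terms cancel, leaving the standard advection equation $u_{\tau} + u_x = 0$.
Initial data for $u$: $u(x,0) = e^{-2x}\phi(x,0) = e^{-x^2}$.
Solve for $u$:
  By method of characteristics (waves move right with speed 1):
  Along characteristics $x - \tau =$ const, $u$ is constant, so $u(x,\tau) = f(x - \tau)$ with $f = u( \cdot , 0)$.
Hence $u(x,\tau) = e^{-(x - \tau)^2}$.
Transform back: $\phi(x,\tau) = e^{2x}u(x,\tau)$.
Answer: $\phi(x, \tau) = e^{2 x} e^{-(-\tau + x)^2}$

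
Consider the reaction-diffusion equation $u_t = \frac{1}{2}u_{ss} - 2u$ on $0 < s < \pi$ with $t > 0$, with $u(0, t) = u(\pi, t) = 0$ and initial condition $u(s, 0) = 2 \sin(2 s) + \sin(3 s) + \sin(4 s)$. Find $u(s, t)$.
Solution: Substitute $u = e^{-2t}w$.
Then $u_t = e^{-2t}(w_t - 2w)$, $u_{ss} = e^{-2t}w_{ss}$; substituting and dividing by $e^{-2t}$, the lower-order terms cancel: $w_t = \frac{1}{2}w_{ss}$ (standard heat equation).
Data for $w$: $w(s,0) = u(s,0) = 2 \sin(2 s) + \sin(3 s) + \sin(4 s)$. The boundary conditions carry over: $w(0,t) = w(\pi,t) = 0$.
Separating variables: $w = \sum c_n e^{-n^2t/2} \sin(ns)$. From $w(s,0) = 2 \sin(2 s) + \sin(3 s) + \sin(4 s)$: $c_2=2, c_3=1, c_4=1$.
So $w(s,t) = 2 e^{-2 t} \sin(2 s) + e^{-8 t} \sin(4 s) + e^{-9 t/2} \sin(3 s)$, and $u(s,t) = e^{-2t}w(s,t)$.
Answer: $u(s, t) = 2 e^{-4 t} \sin(2 s) + e^{-10 t} \sin(4 s) + e^{-13 t/2} \sin(3 s)$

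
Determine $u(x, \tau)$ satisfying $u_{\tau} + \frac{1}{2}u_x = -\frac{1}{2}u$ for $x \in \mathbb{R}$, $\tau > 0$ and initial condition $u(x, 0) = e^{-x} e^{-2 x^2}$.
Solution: Substitute $u = e^{-x}w$.
Then $u_x = e^{-x}(w_x - w)$, $u_{\tau} = e^{-x}w_{\tau}$; substituting and dividing by $e^{-x}$, the lower-order terms cancel: $w_{\tau} + \frac{1}{2}w_x = 0$ (standard advection equation).
Data for $w$: $w(x,0) = e^{x}u(x,0) = e^{-2 x^2}$.
By characteristics ($dx/d\tau = 1/2$), $w(x,\tau) = f(x - \frac{1}{2}\tau)$ with $f = w( \cdot , 0)$.
So $w(x,\tau) = e^{-2 (x - \tau/2)^2}$, and $u(x,\tau) = e^{-x}w(x,\tau)$.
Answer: $u(x, \tau) = e^{-x} e^{-2 (-\tau/2 + x)^2}$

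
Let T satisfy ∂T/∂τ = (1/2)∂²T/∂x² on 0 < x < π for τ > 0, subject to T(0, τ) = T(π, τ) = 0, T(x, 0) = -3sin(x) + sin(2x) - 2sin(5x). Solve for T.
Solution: Separating variables: T = Σ c_n exp(-n²τ/2) sin(nx). From T(x,0) = -3sin(x) + sin(2x) - 2sin(5x): c_1=-3, c_2=1, c_5=-2.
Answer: T(x, τ) = exp(-2τ)sin(2x) - 3exp(-τ/2)sin(x) - 2exp(-25τ/2)sin(5x)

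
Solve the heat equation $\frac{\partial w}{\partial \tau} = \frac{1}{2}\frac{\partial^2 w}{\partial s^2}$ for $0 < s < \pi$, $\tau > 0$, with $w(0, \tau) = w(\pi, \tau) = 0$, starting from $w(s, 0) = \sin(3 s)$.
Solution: Using separation of variables $w = X(s)T(\tau)$:
Eigenfunctions: $\sin(ns)$, $n = 1, 2, 3, \ldots$
General solution: $w(s, \tau) = \sum c_n \sin(ns) e^{-n^2 \tau/2}$
Matching $w(s,0) = \sin(3 s)$ term by term: $c_3=1$.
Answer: $w(s, \tau) = e^{-9 \tau/2} \sin(3 s)$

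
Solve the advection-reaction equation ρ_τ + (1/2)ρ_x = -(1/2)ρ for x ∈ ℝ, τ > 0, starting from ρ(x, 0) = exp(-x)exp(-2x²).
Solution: Substitute ρ = exp(-x)u, i.e. u = exp(x)ρ.
By the product rule, ρ_x = exp(-x)(u_x - u), ρ_τ = exp(-x)u_τ.
Substituting into the PDE and dividing by exp(-x): u_τ + (1/2)(u_x - u) = -(1/2)u.
The lower-order terms cancel, leaving the standard advection equation u_τ + (1/2)u_x = 0.
Initial data for u: u(x,0) = exp(x)ρ(x,0) = exp(-2x²).
Solve for u:
  By method of characteristics (waves move right with speed 1/2):
  Along characteristics x - (1/2)τ = const, u is constant, so u(x,τ) = f(x - (1/2)τ) with f = u(·, 0).
Hence u(x,τ) = exp(-2(x - τ/2)²).
Transform back: ρ(x,τ) = exp(-x)u(x,τ).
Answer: ρ(x, τ) = exp(-x)exp(-2(x - τ/2)²)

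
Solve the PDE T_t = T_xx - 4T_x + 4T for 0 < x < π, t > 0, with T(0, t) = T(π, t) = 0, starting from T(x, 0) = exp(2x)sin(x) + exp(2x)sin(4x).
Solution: Substitute T = exp(2x)u, i.e. u = exp(-2x)T.
By the product rule, T_x = exp(2x)(u_x + 2u), T_xx = exp(2x)(u_xx + 4u_x + 4u), T_t = exp(2x)u_t.
Substituting into the PDE and dividing by exp(2x): u_t = (u_xx + 4u_x + 4u) - 4(u_x + 2u) + 4u.
The lower-order terms cancel, leaving the standard heat equation u_t = u_xx.
Initial data for u: u(x,0) = exp(-2x)T(x,0) = sin(x) + sin(4x). The boundary conditions carry over: u(0,t) = u(π,t) = 0.
Solve for u:
  Using separation of variables u = X(x)G(t):
  Eigenfunctions: sin(nx), n = 1, 2, 3, ...
  General solution: u(x, t) = Σ c_n sin(nx) exp(-n² t)
  Matching u(x,0) = sin(x) + sin(4x) term by term: c_1=1, c_4=1.
Hence u(x,t) = exp(-t)sin(x) + exp(-16t)sin(4x).
Transform back: T(x,t) = exp(2x)u(x,t).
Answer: T(x, t) = exp(-t)exp(2x)sin(x) + exp(-16t)exp(2x)sin(4x)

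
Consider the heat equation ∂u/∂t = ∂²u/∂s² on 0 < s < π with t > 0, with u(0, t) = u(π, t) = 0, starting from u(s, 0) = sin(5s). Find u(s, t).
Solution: Using separation of variables u = X(s)T(t):
Eigenfunctions: sin(ns), n = 1, 2, 3, ...
General solution: u(s, t) = Σ c_n sin(ns) exp(-n² t)
Matching u(s,0) = sin(5s) term by term: c_5=1.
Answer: u(s, t) = exp(-25t)sin(5s)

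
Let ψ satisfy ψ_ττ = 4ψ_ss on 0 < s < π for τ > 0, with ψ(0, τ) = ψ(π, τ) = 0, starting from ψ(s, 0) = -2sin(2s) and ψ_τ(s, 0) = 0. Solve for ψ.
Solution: Using separation of variables ψ = X(s)T(τ):
Eigenfunctions: sin(ns), n = 1, 2, 3, ...
General solution: ψ(s, τ) = Σ [A_n cos(2n τ) + B_n sin(2n τ)] sin(ns)
From ψ(s,0) = -2sin(2s): A_2=-2. From ψ_τ(s,0) = 0: all B_n = 0.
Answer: ψ(s, τ) = -2sin(2s)cos(4τ)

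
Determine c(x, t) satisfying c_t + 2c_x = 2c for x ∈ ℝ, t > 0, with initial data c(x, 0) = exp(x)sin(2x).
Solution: Substitute c = exp(x)u.
Then c_x = exp(x)(u_x + u), c_t = exp(x)u_t; substituting and dividing by exp(x), the lower-order terms cancel: u_t + 2u_x = 0 (standard advection equation).
Data for u: u(x,0) = exp(-x)c(x,0) = sin(2x).
By characteristics (dx/dt = 2), u(x,t) = f(x - 2t) with f = u(·, 0).
So u(x,t) = -sin(4t - 2x), and c(x,t) = exp(x)u(x,t).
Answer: c(x, t) = -exp(x)sin(4t - 2x)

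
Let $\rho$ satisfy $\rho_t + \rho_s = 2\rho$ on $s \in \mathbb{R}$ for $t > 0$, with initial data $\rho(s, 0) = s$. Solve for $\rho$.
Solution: Substitute $\rho = e^{2t}u$, i.e. $u = e^{-2t}\rho$.
By the product rule, $\rho_t = e^{2t}(u_t + 2u)$, $\rho_s = e^{2t}u_s$.
Substituting into the PDE and dividing by $e^{2t}$: $u_t + 2u + u_s = 2u$.
The lower-order terms cancel, leaving the standard advection equation $u_t + u_s = 0$.
Initial data for $u$: $u(s,0) = \rho(s,0) = s$.
Solve for $u$:
  By method of characteristics (waves move right with speed 1):
  Along characteristics $s - t =$ const, $u$ is constant, so $u(s,t) = f(s - t)$ with $f = u( \cdot , 0)$.
Hence $u(s,t) = s - t$.
Transform back: $\rho(s,t) = e^{2t}u(s,t)$.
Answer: $\rho(s, t) = s e^{2 t} -  t e^{2 t}$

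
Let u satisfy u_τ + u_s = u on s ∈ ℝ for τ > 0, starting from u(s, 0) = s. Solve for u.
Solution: Substitute u = exp(τ)w.
Then u_τ = exp(τ)(w_τ + w), u_s = exp(τ)w_s; substituting and dividing by exp(τ), the lower-order terms cancel: w_τ + w_s = 0 (standard advection equation).
Data for w: w(s,0) = u(s,0) = s.
By characteristics (ds/dτ = 1), w(s,τ) = f(s - τ) with f = w(·, 0).
So w(s,τ) = s - τ, and u(s,τ) = exp(τ)w(s,τ).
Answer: u(s, τ) = sexp(τ) - τexp(τ)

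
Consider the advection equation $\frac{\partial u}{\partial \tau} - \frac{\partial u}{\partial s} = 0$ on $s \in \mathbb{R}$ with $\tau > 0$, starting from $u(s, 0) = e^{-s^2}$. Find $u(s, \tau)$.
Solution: By characteristics ($ds/d\tau = -1$), $u(s,\tau) = f(s + \tau)$ with $f = u( \cdot , 0)$.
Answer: $u(s, \tau) = e^{-(\tau + s)^2}$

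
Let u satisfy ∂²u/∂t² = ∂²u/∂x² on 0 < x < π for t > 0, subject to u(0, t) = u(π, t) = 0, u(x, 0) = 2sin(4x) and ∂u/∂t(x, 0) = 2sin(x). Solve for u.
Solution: Separating variables: u = Σ [A_n cos(ω_n t) + B_n sin(ω_n t)] sin(nx), ω_n = n. From ICs (B_n = velocity coefficient / ω_n): A_4=2, B_1=2.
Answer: u(x, t) = 2sin(t)sin(x) + 2sin(4x)cos(4t)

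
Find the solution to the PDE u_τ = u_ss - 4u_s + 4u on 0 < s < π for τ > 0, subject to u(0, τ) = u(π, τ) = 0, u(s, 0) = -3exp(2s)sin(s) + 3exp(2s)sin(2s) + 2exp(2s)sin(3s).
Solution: Substitute u = exp(2s)w, i.e. w = exp(-2s)u.
By the product rule, u_s = exp(2s)(w_s + 2w), u_ss = exp(2s)(w_ss + 4w_s + 4w), u_τ = exp(2s)w_τ.
Substituting into the PDE and dividing by exp(2s): w_τ = (w_ss + 4w_s + 4w) - 4(w_s + 2w) + 4w.
The lower-order terms cancel, leaving the standard heat equation w_τ = w_ss.
Initial data for w: w(s,0) = exp(-2s)u(s,0) = -3sin(s) + 3sin(2s) + 2sin(3s). The boundary conditions carry over: w(0,τ) = w(π,τ) = 0.
Solve for w:
  Using separation of variables w = X(s)T(τ):
  Eigenfunctions: sin(ns), n = 1, 2, 3, ...
  General solution: w(s, τ) = Σ c_n sin(ns) exp(-n² τ)
  Matching w(s,0) = -3sin(s) + 3sin(2s) + 2sin(3s) term by term: c_1=-3, c_2=3, c_3=2.
Hence w(s,τ) = -3exp(-τ)sin(s) + 3exp(-4τ)sin(2s) + 2exp(-9τ)sin(3s).
Transform back: u(s,τ) = exp(2s)w(s,τ).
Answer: u(s, τ) = -3exp(2s)exp(-τ)sin(s) + 3exp(2s)exp(-4τ)sin(2s) + 2exp(2s)exp(-9τ)sin(3s)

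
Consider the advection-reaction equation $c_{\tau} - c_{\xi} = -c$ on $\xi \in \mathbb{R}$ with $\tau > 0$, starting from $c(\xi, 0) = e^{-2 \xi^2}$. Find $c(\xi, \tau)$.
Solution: Substitute $c = e^{-\tau}u$, i.e. $u = e^{\tau}c$.
By the product rule, $c_{\tau} = e^{-\tau}(u_{\tau} - u)$, $c_{\xi} = e^{-\tau}u_{\xi}$.
Substituting into the PDE and dividing by $e^{-\tau}$: $u_{\tau} - u - u_{\xi} = -u$.
The lower-order terms cancel, leaving the standard advection equation $u_{\tau} - u_{\xi} = 0$.
Initial data for $u$: $u(\xi,0) = c(\xi,0) = e^{-2 \xi^2}$.
Solve for $u$:
  By method of characteristics (waves move left with speed 1):
  Along characteristics $\xi + \tau =$ const, $u$ is constant, so $u(\xi,\tau) = f(\xi + \tau)$ with $f = u( \cdot , 0)$.
Hence $u(\xi,\tau) = e^{-2 (\xi + \tau)^2}$.
Transform back: $c(\xi,\tau) = e^{-\tau}u(\xi,\tau)$.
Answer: $c(\xi, \tau) = e^{-\tau} e^{-2 (\tau + \xi)^2}$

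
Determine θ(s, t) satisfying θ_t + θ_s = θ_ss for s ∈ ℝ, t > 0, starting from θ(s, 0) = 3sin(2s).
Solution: Moving frame: η = s - t, σ = t, θ = u(η,σ), so θ_t = u_σ - u_η and θ_ss = u_ηη.
Hence θ_t + θ_s = u_σ and the PDE becomes the heat equation u_σ = u_ηη on η ∈ ℝ.
Initial data: u(η,0) = θ(η,0) = 3sin(2η). Each mode sin(nη) decays as exp(-n²σ) on ℝ, so u(η,σ) = Σ c_n exp(-n²σ) sin(nη) with c_2=3: u(η,σ) = 3exp(-4σ)sin(2η).
Substituting back: θ(s,t) = u(s - t, t).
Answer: θ(s, t) = 3exp(-4t)sin(2s - 2t)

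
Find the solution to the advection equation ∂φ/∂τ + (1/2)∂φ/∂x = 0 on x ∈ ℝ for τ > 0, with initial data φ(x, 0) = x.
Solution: By method of characteristics (waves move right with speed 1/2):
Along characteristics x - (1/2)τ = const, φ is constant, so φ(x,τ) = f(x - (1/2)τ) with f = φ(·, 0).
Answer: φ(x, τ) = x - (1/2)τ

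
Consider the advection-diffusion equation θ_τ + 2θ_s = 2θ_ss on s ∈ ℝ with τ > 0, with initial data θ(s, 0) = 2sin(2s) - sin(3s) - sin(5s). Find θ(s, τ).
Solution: Moving frame: η = s - 2τ, σ = τ, θ = u(η,σ), so θ_τ = u_σ - 2u_η and θ_ss = u_ηη.
Hence θ_τ + 2θ_s = u_σ and the PDE becomes the heat equation u_σ = 2u_ηη on η ∈ ℝ.
Initial data: u(η,0) = θ(η,0) = 2sin(2η) - sin(3η) - sin(5η). Each mode sin(nη) decays as exp(-2n²σ) on ℝ, so u(η,σ) = Σ c_n exp(-2n²σ) sin(nη) with c_2=2, c_3=-1, c_5=-1: u(η,σ) = 2exp(-8σ)sin(2η) - exp(-18σ)sin(3η) - exp(-50σ)sin(5η).
Substituting back: θ(s,τ) = u(s - 2τ, τ).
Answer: θ(s, τ) = 2exp(-8τ)sin(2s - 4τ) - exp(-18τ)sin(3s - 6τ) - exp(-50τ)sin(5s - 10τ)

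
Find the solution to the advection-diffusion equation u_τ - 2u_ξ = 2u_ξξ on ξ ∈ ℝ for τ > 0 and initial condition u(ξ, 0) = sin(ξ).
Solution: Moving frame: η = ξ + 2τ, σ = τ, u = w(η,σ), so u_τ = w_σ + 2w_η and u_ξξ = w_ηη.
Hence u_τ - 2u_ξ = w_σ and the PDE becomes the heat equation w_σ = 2w_ηη on η ∈ ℝ.
Initial data: w(η,0) = u(η,0) = sin(η). Each mode sin(nη) decays as exp(-2n²σ) on ℝ, so w(η,σ) = Σ c_n exp(-2n²σ) sin(nη) with c_1=1: w(η,σ) = exp(-2σ)sin(η).
Substituting back: u(ξ,τ) = w(ξ + 2τ, τ).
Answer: u(ξ, τ) = exp(-2τ)sin(ξ + 2τ)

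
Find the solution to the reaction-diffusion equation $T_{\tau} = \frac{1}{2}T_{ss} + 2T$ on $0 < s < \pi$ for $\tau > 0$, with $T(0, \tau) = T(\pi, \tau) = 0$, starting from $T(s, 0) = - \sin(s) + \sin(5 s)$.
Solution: Substitute $T = e^{2\tau}u$, i.e. $u = e^{-2\tau}T$.
By the product rule, $T_{\tau} = e^{2\tau}(u_{\tau} + 2u)$, $T_{ss} = e^{2\tau}u_{ss}$.
Substituting into the PDE and dividing by $e^{2\tau}$: $u_{\tau} + 2u = \frac{1}{2}u_{ss} + 2u$.
The lower-order terms cancel, leaving the standard heat equation $u_{\tau} = \frac{1}{2}u_{ss}$.
Initial data for $u$: $u(s,0) = T(s,0) = - \sin(s) + \sin(5 s)$. The boundary conditions carry over: $u(0,\tau) = u(\pi,\tau) = 0$.
Solve for $u$:
  Using separation of variables $u = X(s)G(\tau)$:
  Eigenfunctions: $\sin(ns)$, $n = 1, 2, 3, \ldots$
  General solution: $u(s, \tau) = \sum c_n \sin(ns) e^{-n^2 \tau/2}$
  Matching $u(s,0) = - \sin(s) + \sin(5 s)$ term by term: $c_1=-1, c_5=1$.
Hence $u(s,\tau) = - e^{-\tau/2} \sin(s) + e^{-25 \tau/2} \sin(5 s)$.
Transform back: $T(s,\tau) = e^{2\tau}u(s,\tau)$.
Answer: $T(s, \tau) = - e^{3 \tau/2} \sin(s) + e^{-21 \tau/2} \sin(5 s)$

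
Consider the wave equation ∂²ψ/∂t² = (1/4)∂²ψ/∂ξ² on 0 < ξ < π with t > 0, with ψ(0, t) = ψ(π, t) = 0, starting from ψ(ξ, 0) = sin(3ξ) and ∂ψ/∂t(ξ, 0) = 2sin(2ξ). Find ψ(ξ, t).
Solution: Separating variables: ψ = Σ [A_n cos(ω_n t) + B_n sin(ω_n t)] sin(nξ), ω_n = n/2. From ICs (B_n = velocity coefficient / ω_n): A_3=1, B_2=2.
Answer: ψ(ξ, t) = 2sin(t)sin(2ξ) + sin(3ξ)cos(3t/2)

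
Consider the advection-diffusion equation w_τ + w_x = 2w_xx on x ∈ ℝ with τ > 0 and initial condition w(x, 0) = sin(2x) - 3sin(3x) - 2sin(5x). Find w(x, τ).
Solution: Change to a moving frame: let η = x - τ, σ = τ and write w(x,τ) = u(η,σ).
By the chain rule w_τ = u_σ - u_η, w_x = u_η, w_xx = u_ηη.
Then w_τ + w_x = u_σ: the advection term cancels and the PDE becomes the heat equation u_σ = 2u_ηη on η ∈ ℝ.
Initial data: u(η,0) = w(η,0) = sin(2η) - 3sin(3η) - 2sin(5η).
On η ∈ ℝ each mode satisfies (sin(nη))″ = -n² sin(nη), so exp(-2n²σ) sin(nη) solves the heat equation; by superposition u(η,σ) = Σ c_n exp(-2n²σ) sin(nη).
Reading off the coefficients: c_2=1, c_3=-3, c_5=-2, so u(η,σ) = exp(-8σ)sin(2η) - 3exp(-18σ)sin(3η) - 2exp(-50σ)sin(5η).
Substituting back η = x - τ, σ = τ: w(x,τ) = u(x - τ, τ).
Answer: w(x, τ) = exp(-8τ)sin(2x - 2τ) - 3exp(-18τ)sin(3x - 3τ) - 2exp(-50τ)sin(5x - 5τ)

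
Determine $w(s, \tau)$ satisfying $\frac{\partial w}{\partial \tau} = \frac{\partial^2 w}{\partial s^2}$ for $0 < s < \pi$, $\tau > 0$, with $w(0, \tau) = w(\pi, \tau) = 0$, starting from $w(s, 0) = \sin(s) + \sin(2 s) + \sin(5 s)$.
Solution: Using separation of variables $w = X(s)T(\tau)$:
Eigenfunctions: $\sin(ns)$, $n = 1, 2, 3, \ldots$
General solution: $w(s, \tau) = \sum c_n \sin(ns) e^{-n^2 \tau}$
Matching $w(s,0) = \sin(s) + \sin(2 s) + \sin(5 s)$ term by term: $c_1=1, c_2=1, c_5=1$.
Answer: $w(s, \tau) = e^{-\tau} \sin(s) + e^{-4 \tau} \sin(2 s) + e^{-25 \tau} \sin(5 s)$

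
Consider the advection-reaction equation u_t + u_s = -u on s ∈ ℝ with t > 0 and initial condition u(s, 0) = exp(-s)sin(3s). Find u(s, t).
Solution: Substitute u = exp(-s)w.
Then u_s = exp(-s)(w_s - w), u_t = exp(-s)w_t; substituting and dividing by exp(-s), the lower-order terms cancel: w_t + w_s = 0 (standard advection equation).
Data for w: w(s,0) = exp(s)u(s,0) = sin(3s).
By characteristics (ds/dt = 1), w(s,t) = f(s - t) with f = w(·, 0).
So w(s,t) = sin(3s - 3t), and u(s,t) = exp(-s)w(s,t).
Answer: u(s, t) = exp(-s)sin(3s - 3t)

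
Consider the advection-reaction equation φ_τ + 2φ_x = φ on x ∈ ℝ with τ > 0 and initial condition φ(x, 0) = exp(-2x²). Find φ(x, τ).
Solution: Substitute φ = exp(τ)u.
Then φ_τ = exp(τ)(u_τ + u), φ_x = exp(τ)u_x; substituting and dividing by exp(τ), the lower-order terms cancel: u_τ + 2u_x = 0 (standard advection equation).
Data for u: u(x,0) = φ(x,0) = exp(-2x²).
By characteristics (dx/dτ = 2), u(x,τ) = f(x - 2τ) with f = u(·, 0).
So u(x,τ) = exp(-2(x - 2τ)²), and φ(x,τ) = exp(τ)u(x,τ).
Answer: φ(x, τ) = exp(τ)exp(-2(x - 2τ)²)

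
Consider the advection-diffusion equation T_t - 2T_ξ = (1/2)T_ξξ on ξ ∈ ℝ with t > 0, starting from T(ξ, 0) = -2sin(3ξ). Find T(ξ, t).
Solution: Moving frame: η = ξ + 2t, σ = t, T = u(η,σ), so T_t = u_σ + 2u_η and T_ξξ = u_ηη.
Hence T_t - 2T_ξ = u_σ and the PDE becomes the heat equation u_σ = (1/2)u_ηη on η ∈ ℝ.
Initial data: u(η,0) = T(η,0) = -2sin(3η). Each mode sin(nη) decays as exp(-n²σ/2) on ℝ, so u(η,σ) = Σ c_n exp(-n²σ/2) sin(nη) with c_3=-2: u(η,σ) = -2exp(-9σ/2)sin(3η).
Substituting back: T(ξ,t) = u(ξ + 2t, t).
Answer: T(ξ, t) = -2exp(-9t/2)sin(6t + 3ξ)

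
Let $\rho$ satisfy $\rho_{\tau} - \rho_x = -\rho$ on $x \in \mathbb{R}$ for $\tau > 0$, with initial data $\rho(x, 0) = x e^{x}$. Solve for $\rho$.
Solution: Substitute $\rho = e^{x}u$.
Then $\rho_x = e^{x}(u_x + u)$, $\rho_{\tau} = e^{x}u_{\tau}$; substituting and dividing by $e^{x}$, the lower-order terms cancel: $u_{\tau} - u_x = 0$ (standard advection equation).
Data for $u$: $u(x,0) = e^{-x}\rho(x,0) = x$.
By characteristics ($dx/d\tau = -1$), $u(x,\tau) = f(x + \tau)$ with $f = u( \cdot , 0)$.
So $u(x,\tau) = x + \tau$, and $\rho(x,\tau) = e^{x}u(x,\tau)$.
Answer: $\rho(x, \tau) = \tau e^{x} + x e^{x}$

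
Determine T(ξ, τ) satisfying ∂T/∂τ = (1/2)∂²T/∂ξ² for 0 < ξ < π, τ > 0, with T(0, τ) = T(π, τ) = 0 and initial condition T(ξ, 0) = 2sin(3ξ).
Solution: Separating variables: T = Σ c_n exp(-n²τ/2) sin(nξ). From T(ξ,0) = 2sin(3ξ): c_3=2.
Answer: T(ξ, τ) = 2exp(-9τ/2)sin(3ξ)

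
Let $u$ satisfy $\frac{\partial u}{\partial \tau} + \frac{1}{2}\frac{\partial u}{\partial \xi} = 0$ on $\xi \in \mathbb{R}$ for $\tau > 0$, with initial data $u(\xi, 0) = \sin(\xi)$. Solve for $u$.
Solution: By characteristics ($d\xi/d\tau = 1/2$), $u(\xi,\tau) = f(\xi - \frac{1}{2}\tau)$ with $f = u( \cdot , 0)$.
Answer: $u(\xi, \tau) = - \sin(\tau/2 - \xi)$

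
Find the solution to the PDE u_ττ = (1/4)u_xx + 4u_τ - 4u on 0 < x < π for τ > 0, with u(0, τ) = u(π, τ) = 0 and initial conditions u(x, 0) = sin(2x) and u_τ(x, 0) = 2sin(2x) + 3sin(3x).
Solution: Substitute u = exp(2τ)w.
Then u_τ = exp(2τ)(w_τ + 2w), u_ττ = exp(2τ)(w_ττ + 4w_τ + 4w), u_xx = exp(2τ)w_xx; substituting and dividing by exp(2τ), the lower-order terms cancel: w_ττ = (1/4)w_xx (standard wave equation).
Data for w: w(x,0) = u(x,0) = sin(2x); w_τ(x,0) = u_τ(x,0) - 2u(x,0) = 3sin(3x). The boundary conditions carry over: w(0,τ) = w(π,τ) = 0.
Separating variables: w = Σ [A_n cos(ω_n τ) + B_n sin(ω_n τ)] sin(nx), ω_n = n/2. From ICs (B_n = velocity coefficient / ω_n): A_2=1, B_3=2.
So w(x,τ) = sin(2x)cos(τ) + 2sin(3x)sin(3τ/2), and u(x,τ) = exp(2τ)w(x,τ).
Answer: u(x, τ) = exp(2τ)sin(2x)cos(τ) + 2exp(2τ)sin(3x)sin(3τ/2)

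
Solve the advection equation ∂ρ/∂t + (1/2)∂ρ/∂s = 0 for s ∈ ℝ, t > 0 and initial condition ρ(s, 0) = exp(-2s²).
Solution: By method of characteristics (waves move right with speed 1/2):
Along characteristics s - (1/2)t = const, ρ is constant, so ρ(s,t) = f(s - (1/2)t) with f = ρ(·, 0).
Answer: ρ(s, t) = exp(-2(s - t/2)²)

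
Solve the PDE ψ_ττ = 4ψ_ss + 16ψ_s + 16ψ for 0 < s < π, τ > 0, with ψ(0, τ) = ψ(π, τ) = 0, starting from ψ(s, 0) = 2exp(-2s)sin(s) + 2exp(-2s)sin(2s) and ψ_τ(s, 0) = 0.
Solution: Substitute ψ = exp(-2s)u.
Then ψ_s = exp(-2s)(u_s - 2u), ψ_ss = exp(-2s)(u_ss - 4u_s + 4u), ψ_ττ = exp(-2s)u_ττ; substituting and dividing by exp(-2s), the lower-order terms cancel: u_ττ = 4u_ss (standard wave equation).
Data for u: u(s,0) = exp(2s)ψ(s,0) = 2sin(s) + 2sin(2s); u_τ(s,0) = exp(2s)ψ_τ(s,0) = 0. The boundary conditions carry over: u(0,τ) = u(π,τ) = 0.
Separating variables: u = Σ [A_n cos(ω_n τ) + B_n sin(ω_n τ)] sin(ns), ω_n = 2n. From ICs: A_1=2, A_2=2.
So u(s,τ) = 2sin(s)cos(2τ) + 2sin(2s)cos(4τ), and ψ(s,τ) = exp(-2s)u(s,τ).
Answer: ψ(s, τ) = 2exp(-2s)sin(s)cos(2τ) + 2exp(-2s)sin(2s)cos(4τ)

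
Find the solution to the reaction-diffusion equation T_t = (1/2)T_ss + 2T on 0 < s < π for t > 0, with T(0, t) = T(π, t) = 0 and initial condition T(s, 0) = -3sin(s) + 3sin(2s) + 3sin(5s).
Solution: Substitute T = exp(2t)u.
Then T_t = exp(2t)(u_t + 2u), T_ss = exp(2t)u_ss; substituting and dividing by exp(2t), the lower-order terms cancel: u_t = (1/2)u_ss (standard heat equation).
Data for u: u(s,0) = T(s,0) = -3sin(s) + 3sin(2s) + 3sin(5s). The boundary conditions carry over: u(0,t) = u(π,t) = 0.
Separating variables: u = Σ c_n exp(-n²t/2) sin(ns). From u(s,0) = -3sin(s) + 3sin(2s) + 3sin(5s): c_1=-3, c_2=3, c_5=3.
So u(s,t) = 3exp(-2t)sin(2s) - 3exp(-t/2)sin(s) + 3exp(-25t/2)sin(5s), and T(s,t) = exp(2t)u(s,t).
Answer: T(s, t) = -3exp(3t/2)sin(s) + 3sin(2s) + 3exp(-21t/2)sin(5s)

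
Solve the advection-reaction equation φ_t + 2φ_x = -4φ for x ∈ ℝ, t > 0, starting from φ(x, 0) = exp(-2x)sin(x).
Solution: Substitute φ = exp(-2x)u.
Then φ_x = exp(-2x)(u_x - 2u), φ_t = exp(-2x)u_t; substituting and dividing by exp(-2x), the lower-order terms cancel: u_t + 2u_x = 0 (standard advection equation).
Data for u: u(x,0) = exp(2x)φ(x,0) = sin(x).
By characteristics (dx/dt = 2), u(x,t) = f(x - 2t) with f = u(·, 0).
So u(x,t) = -sin(2t - x), and φ(x,t) = exp(-2x)u(x,t).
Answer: φ(x, t) = -exp(-2x)sin(2t - x)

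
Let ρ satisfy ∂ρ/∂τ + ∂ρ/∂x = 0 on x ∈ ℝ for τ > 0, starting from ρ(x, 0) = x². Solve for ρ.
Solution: By method of characteristics (waves move right with speed 1):
Along characteristics x - τ = const, ρ is constant, so ρ(x,τ) = f(x - τ) with f = ρ(·, 0).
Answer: ρ(x, τ) = x² - 2xτ + τ²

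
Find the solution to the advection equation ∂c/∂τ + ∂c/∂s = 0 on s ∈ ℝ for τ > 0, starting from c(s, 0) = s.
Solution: By method of characteristics (waves move right with speed 1):
Along characteristics s - τ = const, c is constant, so c(s,τ) = f(s - τ) with f = c(·, 0).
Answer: c(s, τ) = s - τ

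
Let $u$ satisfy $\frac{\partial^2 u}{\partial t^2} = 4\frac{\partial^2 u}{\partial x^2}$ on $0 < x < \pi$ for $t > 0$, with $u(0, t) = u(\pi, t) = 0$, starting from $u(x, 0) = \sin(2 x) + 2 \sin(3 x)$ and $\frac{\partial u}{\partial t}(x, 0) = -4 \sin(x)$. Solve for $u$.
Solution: Separating variables: $u = \sum [A_n \cos(\omega_n t) + B_n \sin(\omega_n t)] \sin(nx)$, $\omega_n = 2n$. From ICs ($B_n$ = velocity coefficient / $\omega_n$): $A_2=1, A_3=2, B_1=-2$.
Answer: $u(x, t) = -2 \sin(2 t) \sin(x) + \sin(2 x) \cos(4 t) + 2 \sin(3 x) \cos(6 t)$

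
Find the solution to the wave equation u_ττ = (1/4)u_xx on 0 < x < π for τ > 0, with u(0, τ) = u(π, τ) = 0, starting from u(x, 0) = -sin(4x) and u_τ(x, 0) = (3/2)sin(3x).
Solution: Separating variables: u = Σ [A_n cos(ω_n τ) + B_n sin(ω_n τ)] sin(nx), ω_n = n/2. From ICs (B_n = velocity coefficient / ω_n): A_4=-1, B_3=1.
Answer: u(x, τ) = sin(3x)sin(3τ/2) - sin(4x)cos(2τ)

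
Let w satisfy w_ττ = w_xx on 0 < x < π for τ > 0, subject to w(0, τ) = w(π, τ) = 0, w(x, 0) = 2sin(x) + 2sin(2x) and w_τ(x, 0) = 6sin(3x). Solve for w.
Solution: Using separation of variables w = X(x)T(τ):
Eigenfunctions: sin(nx), n = 1, 2, 3, ...
General solution: w(x, τ) = Σ [A_n cos(n τ) + B_n sin(n τ)] sin(nx)
From w(x,0) = 2sin(x) + 2sin(2x): A_1=2, A_2=2. From w_τ(x,0) = 6sin(3x), using w_τ(x,0) = Σ ω_n B_n sin(nx) with ω_n = n: B_3 = 6/3 = 2.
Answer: w(x, τ) = 2sin(x)cos(τ) + 2sin(2x)cos(2τ) + 2sin(3x)sin(3τ)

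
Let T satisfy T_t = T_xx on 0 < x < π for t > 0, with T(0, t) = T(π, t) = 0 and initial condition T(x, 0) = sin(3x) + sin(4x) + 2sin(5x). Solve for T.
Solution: Using separation of variables T = X(x)G(t):
Eigenfunctions: sin(nx), n = 1, 2, 3, ...
General solution: T(x, t) = Σ c_n sin(nx) exp(-n² t)
Matching T(x,0) = sin(3x) + sin(4x) + 2sin(5x) term by term: c_3=1, c_4=1, c_5=2.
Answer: T(x, t) = exp(-9t)sin(3x) + exp(-16t)sin(4x) + 2exp(-25t)sin(5x)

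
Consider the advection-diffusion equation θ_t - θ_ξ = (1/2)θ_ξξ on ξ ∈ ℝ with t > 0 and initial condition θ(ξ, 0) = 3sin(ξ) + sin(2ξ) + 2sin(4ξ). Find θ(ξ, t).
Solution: Moving frame: η = ξ + t, σ = t, θ = u(η,σ), so θ_t = u_σ + u_η and θ_ξξ = u_ηη.
Hence θ_t - θ_ξ = u_σ and the PDE becomes the heat equation u_σ = (1/2)u_ηη on η ∈ ℝ.
Initial data: u(η,0) = θ(η,0) = 3sin(η) + sin(2η) + 2sin(4η). Each mode sin(nη) decays as exp(-n²σ/2) on ℝ, so u(η,σ) = Σ c_n exp(-n²σ/2) sin(nη) with c_1=3, c_2=1, c_4=2: u(η,σ) = exp(-2σ)sin(2η) + 2exp(-8σ)sin(4η) + 3exp(-σ/2)sin(η).
Substituting back: θ(ξ,t) = u(ξ + t, t).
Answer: θ(ξ, t) = exp(-2t)sin(2t + 2ξ) + 2exp(-8t)sin(4t + 4ξ) + 3exp(-t/2)sin(t + ξ)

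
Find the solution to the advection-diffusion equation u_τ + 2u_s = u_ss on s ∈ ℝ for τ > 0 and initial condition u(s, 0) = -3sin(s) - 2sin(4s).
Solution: Change to a moving frame: let η = s - 2τ, σ = τ and write u(s,τ) = w(η,σ).
By the chain rule u_τ = w_σ - 2w_η, u_s = w_η, u_ss = w_ηη.
Then u_τ + 2u_s = w_σ: the advection term cancels and the PDE becomes the heat equation w_σ = w_ηη on η ∈ ℝ.
Initial data: w(η,0) = u(η,0) = -3sin(η) - 2sin(4η).
On η ∈ ℝ each mode satisfies (sin(nη))″ = -n² sin(nη), so exp(-n²σ) sin(nη) solves the heat equation; by superposition w(η,σ) = Σ c_n exp(-n²σ) sin(nη).
Reading off the coefficients: c_1=-3, c_4=-2, so w(η,σ) = -3exp(-σ)sin(η) - 2exp(-16σ)sin(4η).
Substituting back η = s - 2τ, σ = τ: u(s,τ) = w(s - 2τ, τ).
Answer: u(s, τ) = -3exp(-τ)sin(s - 2τ) - 2exp(-16τ)sin(4s - 8τ)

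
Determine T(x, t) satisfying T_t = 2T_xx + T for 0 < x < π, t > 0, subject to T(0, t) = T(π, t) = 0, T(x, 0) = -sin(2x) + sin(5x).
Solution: Substitute T = exp(t)u, i.e. u = exp(-t)T.
By the product rule, T_t = exp(t)(u_t + u), T_xx = exp(t)u_xx.
Substituting into the PDE and dividing by exp(t): u_t + u = 2u_xx + u.
The lower-order terms cancel, leaving the standard heat equation u_t = 2u_xx.
Initial data for u: u(x,0) = T(x,0) = -sin(2x) + sin(5x). The boundary conditions carry over: u(0,t) = u(π,t) = 0.
Solve for u:
  Using separation of variables u = X(x)G(t):
  Eigenfunctions: sin(nx), n = 1, 2, 3, ...
  General solution: u(x, t) = Σ c_n sin(nx) exp(-2n² t)
  Matching u(x,0) = -sin(2x) + sin(5x) term by term: c_2=-1, c_5=1.
Hence u(x,t) = -exp(-8t)sin(2x) + exp(-50t)sin(5x).
Transform back: T(x,t) = exp(t)u(x,t).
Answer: T(x, t) = -exp(-7t)sin(2x) + exp(-49t)sin(5x)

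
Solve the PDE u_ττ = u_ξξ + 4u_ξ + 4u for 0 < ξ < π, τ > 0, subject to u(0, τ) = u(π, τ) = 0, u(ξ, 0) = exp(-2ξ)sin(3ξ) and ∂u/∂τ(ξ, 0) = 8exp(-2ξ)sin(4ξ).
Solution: Substitute u = exp(-2ξ)w, i.e. w = exp(2ξ)u.
By the product rule, u_ξ = exp(-2ξ)(w_ξ - 2w), u_ξξ = exp(-2ξ)(w_ξξ - 4w_ξ + 4w), u_ττ = exp(-2ξ)w_ττ.
Substituting into the PDE and dividing by exp(-2ξ): w_ττ = (w_ξξ - 4w_ξ + 4w) + 4(w_ξ - 2w) + 4w.
The lower-order terms cancel, leaving the standard wave equation w_ττ = w_ξξ.
Initial data for w: w(ξ,0) = exp(2ξ)u(ξ,0) = sin(3ξ); w_τ(ξ,0) = exp(2ξ)u_τ(ξ,0) = 8sin(4ξ). The boundary conditions carry over: w(0,τ) = w(π,τ) = 0.
Solve for w:
  Using separation of variables w = X(ξ)T(τ):
  Eigenfunctions: sin(nξ), n = 1, 2, 3, ...
  General solution: w(ξ, τ) = Σ [A_n cos(n τ) + B_n sin(n τ)] sin(nξ)
  From w(ξ,0) = sin(3ξ): A_3=1. From w_τ(ξ,0) = 8sin(4ξ), using w_τ(ξ,0) = Σ ω_n B_n sin(nξ) with ω_n = n: B_4 = 8/4 = 2.
Hence w(ξ,τ) = sin(3ξ)cos(3τ) + 2sin(4ξ)sin(4τ).
Transform back: u(ξ,τ) = exp(-2ξ)w(ξ,τ).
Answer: u(ξ, τ) = exp(-2ξ)sin(3ξ)cos(3τ) + 2exp(-2ξ)sin(4ξ)sin(4τ)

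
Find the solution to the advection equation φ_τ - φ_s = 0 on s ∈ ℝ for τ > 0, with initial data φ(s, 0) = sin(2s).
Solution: By characteristics (ds/dτ = -1), φ(s,τ) = f(s + τ) with f = φ(·, 0).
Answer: φ(s, τ) = sin(2s + 2τ)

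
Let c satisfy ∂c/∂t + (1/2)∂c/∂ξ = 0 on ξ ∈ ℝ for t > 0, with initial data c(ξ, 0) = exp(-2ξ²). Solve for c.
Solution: By characteristics (dξ/dt = 1/2), c(ξ,t) = f(ξ - (1/2)t) with f = c(·, 0).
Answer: c(ξ, t) = exp(-2(-t/2 + ξ)²)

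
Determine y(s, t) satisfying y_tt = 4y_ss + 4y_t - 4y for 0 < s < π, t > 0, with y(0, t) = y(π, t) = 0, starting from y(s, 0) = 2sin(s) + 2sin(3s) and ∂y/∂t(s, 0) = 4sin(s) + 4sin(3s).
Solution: Substitute y = exp(2t)u.
Then y_t = exp(2t)(u_t + 2u), y_tt = exp(2t)(u_tt + 4u_t + 4u), y_ss = exp(2t)u_ss; substituting and dividing by exp(2t), the lower-order terms cancel: u_tt = 4u_ss (standard wave equation).
Data for u: u(s,0) = y(s,0) = 2sin(s) + 2sin(3s); u_t(s,0) = y_t(s,0) - 2y(s,0) = 0. The boundary conditions carry over: u(0,t) = u(π,t) = 0.
Separating variables: u = Σ [A_n cos(ω_n t) + B_n sin(ω_n t)] sin(ns), ω_n = 2n. From ICs: A_1=2, A_3=2.
So u(s,t) = 2sin(s)cos(2t) + 2sin(3s)cos(6t), and y(s,t) = exp(2t)u(s,t).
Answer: y(s, t) = 2exp(2t)sin(s)cos(2t) + 2exp(2t)sin(3s)cos(6t)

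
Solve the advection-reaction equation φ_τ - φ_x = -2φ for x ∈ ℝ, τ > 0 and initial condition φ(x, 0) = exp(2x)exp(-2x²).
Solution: Substitute φ = exp(2x)u, i.e. u = exp(-2x)φ.
By the product rule, φ_x = exp(2x)(u_x + 2u), φ_τ = exp(2x)u_τ.
Substituting into the PDE and dividing by exp(2x): u_τ - (u_x + 2u) = -2u.
The lower-order terms cancel, leaving the standard advection equation u_τ - u_x = 0.
Initial data for u: u(x,0) = exp(-2x)φ(x,0) = exp(-2x²).
Solve for u:
  By method of characteristics (waves move left with speed 1):
  Along characteristics x + τ = const, u is constant, so u(x,τ) = f(x + τ) with f = u(·, 0).
Hence u(x,τ) = exp(-2(x + τ)²).
Transform back: φ(x,τ) = exp(2x)u(x,τ).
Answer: φ(x, τ) = exp(2x)exp(-2(x + τ)²)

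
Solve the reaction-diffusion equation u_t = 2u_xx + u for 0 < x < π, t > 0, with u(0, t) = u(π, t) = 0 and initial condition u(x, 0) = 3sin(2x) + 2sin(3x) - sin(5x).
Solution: Substitute u = exp(t)w, i.e. w = exp(-t)u.
By the product rule, u_t = exp(t)(w_t + w), u_xx = exp(t)w_xx.
Substituting into the PDE and dividing by exp(t): w_t + w = 2w_xx + w.
The lower-order terms cancel, leaving the standard heat equation w_t = 2w_xx.
Initial data for w: w(x,0) = u(x,0) = 3sin(2x) + 2sin(3x) - sin(5x). The boundary conditions carry over: w(0,t) = w(π,t) = 0.
Solve for w:
  Using separation of variables w = X(x)T(t):
  Eigenfunctions: sin(nx), n = 1, 2, 3, ...
  General solution: w(x, t) = Σ c_n sin(nx) exp(-2n² t)
  Matching w(x,0) = 3sin(2x) + 2sin(3x) - sin(5x) term by term: c_2=3, c_3=2, c_5=-1.
Hence w(x,t) = 3exp(-8t)sin(2x) + 2exp(-18t)sin(3x) - exp(-50t)sin(5x).
Transform back: u(x,t) = exp(t)w(x,t).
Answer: u(x, t) = 3exp(-7t)sin(2x) + 2exp(-17t)sin(3x) - exp(-49t)sin(5x)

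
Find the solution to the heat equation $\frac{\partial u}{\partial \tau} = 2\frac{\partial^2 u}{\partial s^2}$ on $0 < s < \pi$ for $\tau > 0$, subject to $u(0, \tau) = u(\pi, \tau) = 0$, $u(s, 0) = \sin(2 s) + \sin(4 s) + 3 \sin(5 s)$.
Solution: Using separation of variables $u = X(s)T(\tau)$:
Eigenfunctions: $\sin(ns)$, $n = 1, 2, 3, \ldots$
General solution: $u(s, \tau) = \sum c_n \sin(ns) e^{-2n^2 \tau}$
Matching $u(s,0) = \sin(2 s) + \sin(4 s) + 3 \sin(5 s)$ term by term: $c_2=1, c_4=1, c_5=3$.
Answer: $u(s, \tau) = e^{-8 \tau} \sin(2 s) + e^{-32 \tau} \sin(4 s) + 3 e^{-50 \tau} \sin(5 s)$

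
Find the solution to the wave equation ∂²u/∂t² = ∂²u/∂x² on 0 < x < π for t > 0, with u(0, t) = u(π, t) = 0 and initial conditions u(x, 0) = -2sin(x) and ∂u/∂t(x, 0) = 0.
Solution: Separating variables: u = Σ [A_n cos(ω_n t) + B_n sin(ω_n t)] sin(nx), ω_n = n. From ICs: A_1=-2.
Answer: u(x, t) = -2sin(x)cos(t)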